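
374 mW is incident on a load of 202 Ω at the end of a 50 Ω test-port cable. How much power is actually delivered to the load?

P_delivered ≈ 238 mW

Γ = (202 − 50)/(202 + 50) = 0.603
|Γ|² = 0.364
P_refl = |Γ|²·P_inc = 136 mW, P_del = (1 − |Γ|²)·P_inc = 238 mW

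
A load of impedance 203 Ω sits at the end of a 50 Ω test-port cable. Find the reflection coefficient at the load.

Γ = (Z_L − Z_0)/(Z_L + Z_0) = (203 − 50)/(203 + 50) = 153/253

Γ = 0.605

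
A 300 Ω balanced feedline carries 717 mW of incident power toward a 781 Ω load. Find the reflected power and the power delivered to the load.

P_reflected ≈ 142 mW; P_delivered ≈ 575 mW

Γ = (781 − 300)/(781 + 300) = 0.445
|Γ|² = 0.198
P_refl = |Γ|²·P_inc = 142 mW, P_del = (1 − |Γ|²)·P_inc = 575 mW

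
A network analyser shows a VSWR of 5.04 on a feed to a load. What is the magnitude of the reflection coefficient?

|Γ| ≈ 0.669

|Γ| = (S − 1)/(S + 1) = (5.04 − 1)/(5.04 + 1) = 4.04/6.04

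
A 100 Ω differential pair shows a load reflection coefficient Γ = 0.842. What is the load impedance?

Z_L = Z_0·(1 + Γ)/(1 − Γ) = 100·(1.84)/(0.158)

Z_L ≈ 1170 Ω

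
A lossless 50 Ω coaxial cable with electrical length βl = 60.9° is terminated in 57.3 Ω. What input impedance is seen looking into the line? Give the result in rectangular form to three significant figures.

tan(βl) = tan(60.9°) = 1.8
Z_in = Z_0·(Z_L + jZ_0·tanβl)/(Z_0 + jZ_L·tanβl)
     = 50·(57.3 + j89.8)/(50 + j103)

Z_in ≈ 46.2 − j5.37 Ω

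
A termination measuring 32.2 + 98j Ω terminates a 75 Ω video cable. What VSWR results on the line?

Γ = (Z_L − Z_0)/(Z_L + Z_0) = (-42.8 + j98)/(107.2 + j98)
|Γ| = 107/145 = 0.736
VSWR = (1 + |Γ|)/(1 − |Γ|) = 1.74/0.264

VSWR ≈ 6.58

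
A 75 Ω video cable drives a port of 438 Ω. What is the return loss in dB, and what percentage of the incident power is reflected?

Γ = (438 − 75)/(438 + 75) = 0.708
RL = −20·log₁₀(0.708) = 3 dB
P_refl/P_inc = |Γ|² = 0.501

RL ≈ 3 dB; 50.1% of incident power reflected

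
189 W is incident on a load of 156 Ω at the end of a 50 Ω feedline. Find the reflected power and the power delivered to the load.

P_reflected ≈ 50 W; P_delivered ≈ 139 W

Γ = (156 − 50)/(156 + 50) = 0.515
|Γ|² = 0.265
P_refl = |Γ|²·P_inc = 50 W, P_del = (1 − |Γ|²)·P_inc = 139 W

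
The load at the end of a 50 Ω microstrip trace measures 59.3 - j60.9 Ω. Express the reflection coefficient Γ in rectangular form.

Γ = (Z_L − Z_0)/(Z_L + Z_0) = (9.3 − j60.9)/(109.3 − j60.9)

Γ ≈ 0.302 − j0.389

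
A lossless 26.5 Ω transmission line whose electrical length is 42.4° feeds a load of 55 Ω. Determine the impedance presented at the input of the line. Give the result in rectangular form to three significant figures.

Z_in ≈ 22 − j17.4 Ω

tan(βl) = tan(42.4°) = 0.913
Z_in = Z_0·(Z_L + jZ_0·tanβl)/(Z_0 + jZ_L·tanβl)
     = 26.5·(55 + j24.2)/(26.5 + j50.2)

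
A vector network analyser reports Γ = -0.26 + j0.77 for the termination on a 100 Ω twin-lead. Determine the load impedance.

Z_L ≈ 15.6 + j70.6 Ω

Z_L = Z_0·(1 + Γ)/(1 − Γ) = 100·(0.74 + j0.77)/(1.26 − j0.77)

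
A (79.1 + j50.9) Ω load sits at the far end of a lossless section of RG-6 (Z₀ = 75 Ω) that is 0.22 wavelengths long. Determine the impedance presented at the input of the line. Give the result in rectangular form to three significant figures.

Z_in ≈ 60.7 − j42.4 Ω

βl = 2π × 0.22 = 79.2°
tan(βl) = tan(79.2°) = 5.24
Z_in = Z_0·(Z_L + jZ_0·tanβl)/(Z_0 + jZ_L·tanβl)
     = 75·(79.1 + j444)/(-192 + j415)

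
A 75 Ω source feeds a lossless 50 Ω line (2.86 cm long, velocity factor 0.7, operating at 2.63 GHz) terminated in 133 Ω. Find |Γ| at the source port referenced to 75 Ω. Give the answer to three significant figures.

λ = v/f = 0.7·c / 2.63 GHz = 0.0798 m
βl = 2π·l/λ = 2π × 0.358 = 129°
tan(βl) = -1.24
Z_in = Z_0·(Z_L + jZ_0·tanβl)/(Z_0 + jZ_L·tanβl) = 28.4 + j31.8 Ω
Γ_s = (Z_in − Z_s)/(Z_in + Z_s) = (-46.6 + j31.8)/(103 + j31.8), |Γ_s| = 0.521

|Γ| ≈ 0.521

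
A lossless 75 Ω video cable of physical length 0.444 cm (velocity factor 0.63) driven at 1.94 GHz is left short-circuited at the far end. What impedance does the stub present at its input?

Z_in ≈ +j22.1 Ω

λ = v/f = 0.63·c / 1.94 GHz = 0.0974 m
βl = 2π·l/λ = 2π × 0.0456 = 16.4°
tan(βl) = 0.294
For a short-circuited stub, Z_in = jZ_0·tan(βl)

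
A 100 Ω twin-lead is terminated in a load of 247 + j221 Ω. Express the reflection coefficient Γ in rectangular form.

Γ ≈ 0.59 + j0.261

Γ = (Z_L − Z_0)/(Z_L + Z_0) = (147 + j221)/(347 + j221)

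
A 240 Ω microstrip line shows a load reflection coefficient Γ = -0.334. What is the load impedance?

Z_L = Z_0·(1 + Γ)/(1 − Γ) = 240·(0.666)/(1.33)

Z_L ≈ 120 Ω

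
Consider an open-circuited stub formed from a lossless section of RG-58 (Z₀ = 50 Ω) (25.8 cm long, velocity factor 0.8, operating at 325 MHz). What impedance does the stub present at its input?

λ = v/f = 0.8·c / 325 MHz = 0.738 m
βl = 2π·l/λ = 2π × 0.349 = 126°
tan(βl) = -1.39
For an open-circuited stub, Z_in = −jZ_0·cot(βl) = −jZ_0/tan(βl)

Z_in ≈ +j36 Ω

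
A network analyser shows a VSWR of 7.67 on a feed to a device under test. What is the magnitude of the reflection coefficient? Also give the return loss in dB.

|Γ| ≈ 0.769; return loss ≈ 2.28 dB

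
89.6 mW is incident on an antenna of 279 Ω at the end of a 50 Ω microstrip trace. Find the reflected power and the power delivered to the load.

Γ = (279 − 50)/(279 + 50) = 0.696
|Γ|² = 0.484
P_refl = |Γ|²·P_inc = 43.4 mW, P_del = (1 − |Γ|²)·P_inc = 46.2 mW

P_reflected ≈ 43.4 mW; P_delivered ≈ 46.2 mW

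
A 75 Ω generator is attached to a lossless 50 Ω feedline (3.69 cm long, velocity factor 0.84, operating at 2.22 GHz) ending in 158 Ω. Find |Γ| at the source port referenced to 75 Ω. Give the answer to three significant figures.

λ = v/f = 0.84·c / 2.22 GHz = 0.114 m
βl = 2π·l/λ = 2π × 0.325 = 117°
tan(βl) = -1.96
Z_in = Z_0·(Z_L + jZ_0·tanβl)/(Z_0 + jZ_L·tanβl) = 19.4 + j22.4 Ω
Γ_s = (Z_in − Z_s)/(Z_in + Z_s) = (-55.6 + j22.4)/(94.4 + j22.4), |Γ_s| = 0.617

|Γ| ≈ 0.617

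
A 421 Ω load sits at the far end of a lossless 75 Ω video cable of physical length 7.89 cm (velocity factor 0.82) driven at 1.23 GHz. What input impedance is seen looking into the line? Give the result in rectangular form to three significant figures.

Z_in ≈ 33.5 + j88.4 Ω

λ = v/f = 0.82·c / 1.23 GHz = 0.2 m
βl = 2π·l/λ = 2π × 0.394 = 142°
tan(βl) = tan(142°) = -0.781
Z_in = Z_0·(Z_L + jZ_0·tanβl)/(Z_0 + jZ_L·tanβl)
     = 75·(421 − j58.6)/(75 − j329)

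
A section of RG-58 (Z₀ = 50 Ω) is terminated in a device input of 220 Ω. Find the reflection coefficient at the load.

Γ = (Z_L − Z_0)/(Z_L + Z_0) = (220 − 50)/(220 + 50) = 170/270

Γ = 0.63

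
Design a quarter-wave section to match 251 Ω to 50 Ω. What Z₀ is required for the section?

Z_qwt = √(Z_0·R_L) = √(50 × 251) = √12550

Z_qwt ≈ 112 Ω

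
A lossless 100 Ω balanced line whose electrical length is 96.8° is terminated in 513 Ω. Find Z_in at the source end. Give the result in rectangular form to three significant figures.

tan(βl) = tan(96.8°) = -8.39
Z_in = Z_0·(Z_L + jZ_0·tanβl)/(Z_0 + jZ_L·tanβl)
     = 100·(513 − j839)/(100 − j4300)

Z_in ≈ 19.8 + j11.5 Ω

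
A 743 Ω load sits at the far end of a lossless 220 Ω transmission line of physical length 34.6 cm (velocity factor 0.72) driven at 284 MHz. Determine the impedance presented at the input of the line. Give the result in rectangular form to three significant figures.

λ = v/f = 0.72·c / 284 MHz = 0.761 m
βl = 2π·l/λ = 2π × 0.455 = 164°
tan(βl) = tan(164°) = -0.291
Z_in = Z_0·(Z_L + jZ_0·tanβl)/(Z_0 + jZ_L·tanβl)
     = 220·(743 − j64)/(220 − j216)

Z_in ≈ 410 + j339 Ω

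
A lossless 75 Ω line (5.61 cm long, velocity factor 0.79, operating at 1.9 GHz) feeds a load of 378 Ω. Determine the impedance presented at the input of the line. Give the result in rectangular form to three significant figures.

Z_in ≈ 113 + j161 Ω

λ = v/f = 0.79·c / 1.9 GHz = 0.125 m
βl = 2π·l/λ = 2π × 0.45 = 162°
tan(βl) = tan(162°) = -0.327
Z_in = Z_0·(Z_L + jZ_0·tanβl)/(Z_0 + jZ_L·tanβl)
     = 75·(378 − j24.5)/(75 − j123)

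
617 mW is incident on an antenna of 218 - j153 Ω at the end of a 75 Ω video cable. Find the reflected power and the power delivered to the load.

P_reflected ≈ 248 mW; P_delivered ≈ 369 mW

|Γ| = |(143 − j153)/(293 − j153)| = 0.634
|Γ|² = 0.401
P_refl = |Γ|²·P_inc = 248 mW, P_del = (1 − |Γ|²)·P_inc = 369 mW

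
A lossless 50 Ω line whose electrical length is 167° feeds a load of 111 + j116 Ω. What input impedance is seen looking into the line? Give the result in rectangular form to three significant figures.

Z_in ≈ 44.6 + j82.9 Ω

tan(βl) = tan(167°) = -0.231
Z_in = Z_0·(Z_L + jZ_0·tanβl)/(Z_0 + jZ_L·tanβl)
     = 50·(111 + j104)/(76.8 − j25.6)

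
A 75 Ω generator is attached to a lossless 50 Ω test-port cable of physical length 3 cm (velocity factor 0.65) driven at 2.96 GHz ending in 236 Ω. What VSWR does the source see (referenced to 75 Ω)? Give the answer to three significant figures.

VSWR ≈ 3.46

λ = v/f = 0.65·c / 2.96 GHz = 0.0659 m
βl = 2π·l/λ = 2π × 0.455 = 164°
tan(βl) = -0.288
Z_in = Z_0·(Z_L + jZ_0·tanβl)/(Z_0 + jZ_L·tanβl) = 89.8 + j108 Ω
Γ_s = (Z_in − Z_s)/(Z_in + Z_s) = (14.8 + j108)/(165 + j108), |Γ_s| = 0.552
VSWR = (1 + |Γ_s|)/(1 − |Γ_s|)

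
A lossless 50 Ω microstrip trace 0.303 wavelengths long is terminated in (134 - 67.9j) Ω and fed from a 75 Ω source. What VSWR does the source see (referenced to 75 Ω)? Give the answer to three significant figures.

βl = 2π × 0.303 = 109°
tan(βl) = -2.89
Z_in = Z_0·(Z_L + jZ_0·tanβl)/(Z_0 + jZ_L·tanβl) = 18.3 + j24.2 Ω
Γ_s = (Z_in − Z_s)/(Z_in + Z_s) = (-56.7 + j24.2)/(93.3 + j24.2), |Γ_s| = 0.64
VSWR = (1 + |Γ_s|)/(1 − |Γ_s|)

VSWR ≈ 4.55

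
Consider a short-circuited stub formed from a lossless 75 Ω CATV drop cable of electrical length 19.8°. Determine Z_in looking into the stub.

tan(βl) = 0.36
For a short-circuited stub, Z_in = jZ_0·tan(βl)

Z_in ≈ +j27 Ω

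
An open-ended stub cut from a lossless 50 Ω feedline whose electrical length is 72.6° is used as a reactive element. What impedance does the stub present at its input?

tan(βl) = 3.19
For an open-ended stub, Z_in = −jZ_0·cot(βl) = −jZ_0/tan(βl)

Z_in ≈ −j15.7 Ω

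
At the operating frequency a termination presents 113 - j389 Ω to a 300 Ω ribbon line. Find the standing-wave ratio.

Γ = (Z_L − Z_0)/(Z_L + Z_0) = (-187 − j389)/(413 − j389)
|Γ| = 432/567 = 0.761
VSWR = (1 + |Γ|)/(1 − |Γ|) = 1.76/0.239

VSWR ≈ 7.36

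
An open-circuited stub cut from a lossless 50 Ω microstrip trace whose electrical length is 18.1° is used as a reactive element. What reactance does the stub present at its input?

tan(βl) = 0.327
For an open-circuited stub, Z_in = −jZ_0·cot(βl) = −jZ_0/tan(βl)

X_in ≈ -153 Ω (capacitive)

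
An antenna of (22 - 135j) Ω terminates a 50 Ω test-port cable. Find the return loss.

RL ≈ 0.904 dB

Γ = (-28 − j135)/(72 − j135), |Γ| = 0.901
RL = −20·log₁₀|Γ| = −20·log₁₀(0.901)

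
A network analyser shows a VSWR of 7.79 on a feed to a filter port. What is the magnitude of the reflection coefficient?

|Γ| ≈ 0.772

|Γ| = (S − 1)/(S + 1) = (7.79 − 1)/(7.79 + 1) = 6.79/8.79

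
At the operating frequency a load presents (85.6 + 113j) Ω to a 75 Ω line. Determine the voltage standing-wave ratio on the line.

VSWR ≈ 3.74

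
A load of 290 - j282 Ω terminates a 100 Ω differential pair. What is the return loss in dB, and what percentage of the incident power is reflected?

RL ≈ 3.02 dB; 49.9% of incident power reflected

Γ = (190 − j282)/(390 − j282), |Γ| = 0.707
RL = −20·log₁₀(0.707) = 3.02 dB
P_refl/P_inc = |Γ|² = 0.499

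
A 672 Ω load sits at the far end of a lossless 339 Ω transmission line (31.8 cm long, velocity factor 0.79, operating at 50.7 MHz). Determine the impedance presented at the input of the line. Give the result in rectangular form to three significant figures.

Z_in ≈ 447 − j249 Ω

λ = v/f = 0.79·c / 50.7 MHz = 4.67 m
βl = 2π·l/λ = 2π × 0.068 = 24.5°
tan(βl) = tan(24.5°) = 0.456
Z_in = Z_0·(Z_L + jZ_0·tanβl)/(Z_0 + jZ_L·tanβl)
     = 339·(672 + j154)/(339 + j306)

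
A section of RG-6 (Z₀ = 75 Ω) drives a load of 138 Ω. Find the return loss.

RL ≈ 10.6 dB

Γ = (138 − 75)/(138 + 75) = 0.296
RL = −20·log₁₀|Γ| = −20·log₁₀(0.296)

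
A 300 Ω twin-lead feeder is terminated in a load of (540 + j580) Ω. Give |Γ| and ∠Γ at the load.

Γ = (Z_L − Z_0)/(Z_L + Z_0) = (240 + j580)/(840 + j580)
|Γ| = 628/1020 = 0.615

Γ ≈ 0.615 ∠ 32.9°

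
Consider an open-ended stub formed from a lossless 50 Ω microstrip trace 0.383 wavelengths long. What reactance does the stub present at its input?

βl = 2π × 0.383 = 138°
tan(βl) = -0.904
For an open-ended stub, Z_in = −jZ_0·cot(βl) = −jZ_0/tan(βl)

X_in ≈ 55.3 Ω (inductive)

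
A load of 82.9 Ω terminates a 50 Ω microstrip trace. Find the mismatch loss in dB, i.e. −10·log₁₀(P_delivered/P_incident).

Γ = (82.9 − 50)/(82.9 + 50) = 0.248
|Γ|² = 0.0613, so P_del/P_inc = 1 − |Γ|² = 0.939
ML = −10·log₁₀(1 − |Γ|²)

mismatch loss ≈ 0.275 dB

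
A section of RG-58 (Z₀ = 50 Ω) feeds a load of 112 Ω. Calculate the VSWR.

VSWR ≈ 2.24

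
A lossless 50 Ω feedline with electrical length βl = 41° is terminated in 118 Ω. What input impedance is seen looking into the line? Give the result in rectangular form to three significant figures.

tan(βl) = tan(41°) = 0.869
Z_in = Z_0·(Z_L + jZ_0·tanβl)/(Z_0 + jZ_L·tanβl)
     = 50·(118 + j43.5)/(50 + j103)

Z_in ≈ 39.8 − j38.1 Ω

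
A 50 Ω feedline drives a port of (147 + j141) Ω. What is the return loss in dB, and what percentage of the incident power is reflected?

Γ = (97 + j141)/(197 + j141), |Γ| = 0.706
RL = −20·log₁₀(0.706) = 3.02 dB
P_refl/P_inc = |Γ|² = 0.499

RL ≈ 3.02 dB; 49.9% of incident power reflected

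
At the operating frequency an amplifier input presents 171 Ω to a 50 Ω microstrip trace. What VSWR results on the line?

VSWR ≈ 3.42

Γ = (171 − 50)/(171 + 50) = 0.548
VSWR = (1 + 0.548)/(1 − 0.548)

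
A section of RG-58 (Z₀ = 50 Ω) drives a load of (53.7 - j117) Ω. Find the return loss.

Γ = (3.7 − j117)/(103.7 − j117), |Γ| = 0.749
RL = −20·log₁₀|Γ| = −20·log₁₀(0.749)

RL ≈ 2.51 dB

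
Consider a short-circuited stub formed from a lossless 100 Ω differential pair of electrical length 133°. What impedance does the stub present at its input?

Z_in ≈ −j107 Ω

tan(βl) = -1.07
For a short-circuited stub, Z_in = jZ_0·tan(βl)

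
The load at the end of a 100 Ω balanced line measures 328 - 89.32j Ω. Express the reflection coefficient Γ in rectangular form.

Γ = (Z_L − Z_0)/(Z_L + Z_0) = (228 − j89.32)/(428 − j89.32)

Γ ≈ 0.552 − j0.0934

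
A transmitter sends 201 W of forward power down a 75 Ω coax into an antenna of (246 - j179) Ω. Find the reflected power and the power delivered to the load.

|Γ| = |(171 − j179)/(321 − j179)| = 0.674
|Γ|² = 0.454
P_refl = |Γ|²·P_inc = 91.2 W, P_del = (1 − |Γ|²)·P_inc = 110 W

P_reflected ≈ 91.2 W; P_delivered ≈ 110 W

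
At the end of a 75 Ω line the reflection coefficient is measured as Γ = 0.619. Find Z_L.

Z_L = Z_0·(1 + Γ)/(1 − Γ) = 75·(1.62)/(0.381)

Z_L ≈ 319 Ω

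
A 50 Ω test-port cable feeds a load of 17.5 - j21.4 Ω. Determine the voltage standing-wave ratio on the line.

VSWR ≈ 3.44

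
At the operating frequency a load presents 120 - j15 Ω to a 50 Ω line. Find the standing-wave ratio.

Γ = (Z_L − Z_0)/(Z_L + Z_0) = (70 − j15)/(170 − j15)
|Γ| = 71.6/171 = 0.419
VSWR = (1 + |Γ|)/(1 − |Γ|) = 1.42/0.581

VSWR ≈ 2.45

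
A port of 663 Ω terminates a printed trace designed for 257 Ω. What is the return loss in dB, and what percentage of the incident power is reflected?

RL ≈ 7.11 dB; 19.5% of incident power reflected

Γ = (663 − 257)/(663 + 257) = 0.441
RL = −20·log₁₀(0.441) = 7.11 dB
P_refl/P_inc = |Γ|² = 0.195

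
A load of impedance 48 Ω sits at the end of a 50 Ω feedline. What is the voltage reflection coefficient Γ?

Γ = (Z_L − Z_0)/(Z_L + Z_0) = (48 − 50)/(48 + 50) = -2/98

Γ = -0.0204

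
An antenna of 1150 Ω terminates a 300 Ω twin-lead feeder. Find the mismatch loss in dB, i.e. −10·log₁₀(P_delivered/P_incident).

Γ = (1150 − 300)/(1150 + 300) = 0.586
|Γ|² = 0.344, so P_del/P_inc = 1 − |Γ|² = 0.656
ML = −10·log₁₀(1 − |Γ|²)

mismatch loss ≈ 1.83 dB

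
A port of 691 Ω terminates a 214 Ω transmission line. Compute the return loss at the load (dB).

Γ = (691 − 214)/(691 + 214) = 0.527
RL = −20·log₁₀|Γ| = −20·log₁₀(0.527)

RL ≈ 5.56 dB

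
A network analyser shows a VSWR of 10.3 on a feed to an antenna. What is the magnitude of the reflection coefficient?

|Γ| ≈ 0.823

|Γ| = (S − 1)/(S + 1) = (10.3 − 1)/(10.3 + 1) = 9.3/11.3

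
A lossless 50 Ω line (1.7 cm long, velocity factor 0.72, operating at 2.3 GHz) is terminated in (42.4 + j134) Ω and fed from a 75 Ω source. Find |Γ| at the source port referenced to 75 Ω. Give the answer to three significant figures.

|Γ| ≈ 0.84

λ = v/f = 0.72·c / 2.3 GHz = 0.0939 m
βl = 2π·l/λ = 2π × 0.181 = 65.2°
tan(βl) = 2.16
Z_in = Z_0·(Z_L + jZ_0·tanβl)/(Z_0 + jZ_L·tanβl) = 9.14 − j47 Ω
Γ_s = (Z_in − Z_s)/(Z_in + Z_s) = (-65.9 − j47)/(84.1 − j47), |Γ_s| = 0.84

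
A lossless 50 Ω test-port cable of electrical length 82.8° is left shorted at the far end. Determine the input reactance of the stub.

tan(βl) = 7.92
For a shorted stub, Z_in = jZ_0·tan(βl)

X_in ≈ 396 Ω (inductive)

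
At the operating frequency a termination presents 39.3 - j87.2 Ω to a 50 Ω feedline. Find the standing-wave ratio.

VSWR ≈ 5.75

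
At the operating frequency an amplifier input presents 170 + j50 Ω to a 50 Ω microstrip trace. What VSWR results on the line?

VSWR ≈ 3.72

Γ = (Z_L − Z_0)/(Z_L + Z_0) = (120 + j50)/(220 + j50)
|Γ| = 130/226 = 0.576
VSWR = (1 + |Γ|)/(1 − |Γ|) = 1.58/0.424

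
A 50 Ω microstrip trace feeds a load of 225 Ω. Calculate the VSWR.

Γ = (225 − 50)/(225 + 50) = 0.636
VSWR = (1 + 0.636)/(1 − 0.636)

VSWR ≈ 4.5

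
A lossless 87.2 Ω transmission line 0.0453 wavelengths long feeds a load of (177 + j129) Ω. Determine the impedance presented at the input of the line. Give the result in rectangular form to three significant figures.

Z_in ≈ 285 − j25.9 Ω

βl = 2π × 0.0453 = 16.3°
tan(βl) = tan(16.3°) = 0.293
Z_in = Z_0·(Z_L + jZ_0·tanβl)/(Z_0 + jZ_L·tanβl)
     = 87.2·(177 + j155)/(49.5 + j51.8)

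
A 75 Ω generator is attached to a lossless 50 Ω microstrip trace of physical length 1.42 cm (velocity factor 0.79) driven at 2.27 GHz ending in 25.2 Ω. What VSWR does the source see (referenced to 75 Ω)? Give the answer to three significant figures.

VSWR ≈ 2.14

λ = v/f = 0.79·c / 2.27 GHz = 0.104 m
βl = 2π·l/λ = 2π × 0.136 = 49°
tan(βl) = 1.15
Z_in = Z_0·(Z_L + jZ_0·tanβl)/(Z_0 + jZ_L·tanβl) = 43.8 + j32.1 Ω
Γ_s = (Z_in − Z_s)/(Z_in + Z_s) = (-31.2 + j32.1)/(119 + j32.1), |Γ_s| = 0.364
VSWR = (1 + |Γ_s|)/(1 − |Γ_s|)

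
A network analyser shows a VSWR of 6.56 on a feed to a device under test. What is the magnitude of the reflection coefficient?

|Γ| = (S − 1)/(S + 1) = (6.56 − 1)/(6.56 + 1) = 5.56/7.56

|Γ| ≈ 0.735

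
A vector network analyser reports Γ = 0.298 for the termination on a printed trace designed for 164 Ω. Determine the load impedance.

Z_L ≈ 303 Ω

Z_L = Z_0·(1 + Γ)/(1 − Γ) = 164·(1.3)/(0.702)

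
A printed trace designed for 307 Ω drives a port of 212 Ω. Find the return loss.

RL ≈ 14.7 dB

Γ = (212 − 307)/(212 + 307) = -0.183
RL = −20·log₁₀|Γ| = −20·log₁₀(0.183)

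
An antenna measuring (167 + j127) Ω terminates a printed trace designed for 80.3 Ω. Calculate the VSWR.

Γ = (Z_L − Z_0)/(Z_L + Z_0) = (86.7 + j127)/(247.3 + j127)
|Γ| = 154/278 = 0.553
VSWR = (1 + |Γ|)/(1 − |Γ|) = 1.55/0.447

VSWR ≈ 3.48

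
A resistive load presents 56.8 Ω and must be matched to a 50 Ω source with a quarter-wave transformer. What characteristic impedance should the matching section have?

Z_qwt ≈ 53.3 Ω

Z_qwt = √(Z_0·R_L) = √(50 × 56.8) = √2840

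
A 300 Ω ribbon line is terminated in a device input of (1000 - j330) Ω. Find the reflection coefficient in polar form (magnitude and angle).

Γ ≈ 0.577 ∠ -11°

Γ = (Z_L − Z_0)/(Z_L + Z_0) = (700 − j330)/(1300 − j330)
|Γ| = 774/1340 = 0.577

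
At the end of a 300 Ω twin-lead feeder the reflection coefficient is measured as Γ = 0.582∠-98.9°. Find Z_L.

Z_L ≈ 131 − j227 Ω

Z_L = Z_0·(1 + Γ)/(1 − Γ) = 300·(0.91 − j0.575)/(1.09 + j0.575)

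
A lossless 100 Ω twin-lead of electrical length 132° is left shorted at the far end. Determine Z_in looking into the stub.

tan(βl) = -1.11
For a shorted stub, Z_in = jZ_0·tan(βl)

Z_in ≈ −j111 Ω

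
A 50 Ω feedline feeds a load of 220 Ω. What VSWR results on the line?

VSWR ≈ 4.4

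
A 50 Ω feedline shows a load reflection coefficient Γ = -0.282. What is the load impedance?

Z_L = Z_0·(1 + Γ)/(1 − Γ) = 50·(0.718)/(1.28)

Z_L ≈ 28 Ω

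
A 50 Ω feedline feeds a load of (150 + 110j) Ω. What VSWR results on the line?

VSWR ≈ 4.74

Γ = (Z_L − Z_0)/(Z_L + Z_0) = (100 + j110)/(200 + j110)
|Γ| = 149/228 = 0.651
VSWR = (1 + |Γ|)/(1 − |Γ|) = 1.65/0.349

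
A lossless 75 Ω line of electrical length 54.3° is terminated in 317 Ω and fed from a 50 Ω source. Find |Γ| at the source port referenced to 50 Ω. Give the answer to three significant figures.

|Γ| ≈ 0.605

tan(βl) = 1.39
Z_in = Z_0·(Z_L + jZ_0·tanβl)/(Z_0 + jZ_L·tanβl) = 26.2 − j49.4 Ω
Γ_s = (Z_in − Z_s)/(Z_in + Z_s) = (-23.8 − j49.4)/(76.2 − j49.4), |Γ_s| = 0.605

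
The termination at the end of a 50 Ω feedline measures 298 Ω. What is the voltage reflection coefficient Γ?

Γ = 0.713

Γ = (Z_L − Z_0)/(Z_L + Z_0) = (298 − 50)/(298 + 50) = 248/348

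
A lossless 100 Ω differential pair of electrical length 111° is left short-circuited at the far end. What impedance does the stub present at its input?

tan(βl) = -2.61
For a short-circuited stub, Z_in = jZ_0·tan(βl)

Z_in ≈ −j261 Ω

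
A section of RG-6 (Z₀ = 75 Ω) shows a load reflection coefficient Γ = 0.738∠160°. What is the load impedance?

Z_L = Z_0·(1 + Γ)/(1 − Γ) = 75·(0.307 + j0.252)/(1.69 − j0.252)

Z_L ≈ 11.6 + j12.9 Ω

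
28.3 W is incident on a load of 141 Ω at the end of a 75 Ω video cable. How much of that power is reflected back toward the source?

Γ = (141 − 75)/(141 + 75) = 0.306
|Γ|² = 0.0934
P_refl = |Γ|²·P_inc = 2.64 W, P_del = (1 − |Γ|²)·P_inc = 25.7 W

P_reflected ≈ 2.64 W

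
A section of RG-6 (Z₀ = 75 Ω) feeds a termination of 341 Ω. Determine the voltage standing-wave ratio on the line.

For a purely resistive load, VSWR = R_L/Z_0 or Z_0/R_L (whichever > 1) = 341/75

VSWR ≈ 4.55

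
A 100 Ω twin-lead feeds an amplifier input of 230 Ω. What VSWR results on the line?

VSWR ≈ 2.3

Γ = (230 − 100)/(230 + 100) = 0.394
VSWR = (1 + 0.394)/(1 − 0.394)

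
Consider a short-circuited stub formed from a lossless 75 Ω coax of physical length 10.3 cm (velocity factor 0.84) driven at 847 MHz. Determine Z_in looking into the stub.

λ = v/f = 0.84·c / 847 MHz = 0.298 m
βl = 2π·l/λ = 2π × 0.346 = 125°
tan(βl) = -1.45
For a short-circuited stub, Z_in = jZ_0·tan(βl)

Z_in ≈ −j109 Ω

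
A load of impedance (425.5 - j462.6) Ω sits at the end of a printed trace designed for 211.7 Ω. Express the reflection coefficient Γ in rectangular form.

Γ ≈ 0.565 − j0.316

Γ = (Z_L − Z_0)/(Z_L + Z_0) = (213.8 − j462.6)/(637.2 − j462.6)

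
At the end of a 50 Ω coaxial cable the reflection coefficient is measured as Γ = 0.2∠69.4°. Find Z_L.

Z_L ≈ 53.4 + j20.8 Ω

Z_L = Z_0·(1 + Γ)/(1 − Γ) = 50·(1.07 + j0.187)/(0.93 − j0.187)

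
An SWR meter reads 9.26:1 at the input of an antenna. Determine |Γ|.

|Γ| = (S − 1)/(S + 1) = (9.26 − 1)/(9.26 + 1) = 8.26/10.3

|Γ| ≈ 0.805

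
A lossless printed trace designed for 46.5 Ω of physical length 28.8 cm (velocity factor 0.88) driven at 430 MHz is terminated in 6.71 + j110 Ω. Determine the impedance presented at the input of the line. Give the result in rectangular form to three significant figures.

Z_in ≈ 3.24 + j68.9 Ω

λ = v/f = 0.88·c / 430 MHz = 0.614 m
βl = 2π·l/λ = 2π × 0.469 = 169°
tan(βl) = tan(169°) = -0.197
Z_in = Z_0·(Z_L + jZ_0·tanβl)/(Z_0 + jZ_L·tanβl)
     = 46.5·(6.71 + j101)/(68.1 − j1.32)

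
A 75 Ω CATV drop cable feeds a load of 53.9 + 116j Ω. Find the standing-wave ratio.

Γ = (Z_L − Z_0)/(Z_L + Z_0) = (-21.1 + j116)/(128.9 + j116)
|Γ| = 118/173 = 0.68
VSWR = (1 + |Γ|)/(1 − |Γ|) = 1.68/0.32

VSWR ≈ 5.25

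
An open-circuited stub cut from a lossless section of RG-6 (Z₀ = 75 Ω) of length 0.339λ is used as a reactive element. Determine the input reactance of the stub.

βl = 2π × 0.339 = 122°
tan(βl) = -1.6
For an open-circuited stub, Z_in = −jZ_0·cot(βl) = −jZ_0/tan(βl)

X_in ≈ 46.9 Ω (inductive)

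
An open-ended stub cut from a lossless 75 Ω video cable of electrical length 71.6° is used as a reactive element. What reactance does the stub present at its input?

X_in ≈ -24.9 Ω (capacitive)

tan(βl) = 3.01
For an open-ended stub, Z_in = −jZ_0·cot(βl) = −jZ_0/tan(βl)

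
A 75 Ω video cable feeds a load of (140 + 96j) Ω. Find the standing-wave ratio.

VSWR ≈ 2.94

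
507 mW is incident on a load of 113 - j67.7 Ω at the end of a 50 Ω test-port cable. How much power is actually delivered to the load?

P_delivered ≈ 368 mW

|Γ| = |(63 − j67.7)/(163 − j67.7)| = 0.524
|Γ|² = 0.275
P_refl = |Γ|²·P_inc = 139 mW, P_del = (1 − |Γ|²)·P_inc = 368 mW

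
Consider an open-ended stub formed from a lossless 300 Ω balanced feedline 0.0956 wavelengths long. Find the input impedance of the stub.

βl = 2π × 0.0956 = 34.4°
tan(βl) = 0.685
For an open-ended stub, Z_in = −jZ_0·cot(βl) = −jZ_0/tan(βl)

Z_in ≈ −j438 Ω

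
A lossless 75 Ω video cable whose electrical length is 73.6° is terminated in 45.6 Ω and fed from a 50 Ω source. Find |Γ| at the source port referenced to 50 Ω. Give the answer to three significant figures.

tan(βl) = 3.4
Z_in = Z_0·(Z_L + jZ_0·tanβl)/(Z_0 + jZ_L·tanβl) = 109 + j30.5 Ω
Γ_s = (Z_in − Z_s)/(Z_in + Z_s) = (58.6 + j30.5)/(159 + j30.5), |Γ_s| = 0.409

|Γ| ≈ 0.409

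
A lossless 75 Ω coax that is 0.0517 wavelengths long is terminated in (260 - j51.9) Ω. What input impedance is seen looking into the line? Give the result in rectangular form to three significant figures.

Z_in ≈ 100 − j117 Ω

βl = 2π × 0.0517 = 18.6°
tan(βl) = tan(18.6°) = 0.337
Z_in = Z_0·(Z_L + jZ_0·tanβl)/(Z_0 + jZ_L·tanβl)
     = 75·(260 − j26.6)/(92.5 + j87.6)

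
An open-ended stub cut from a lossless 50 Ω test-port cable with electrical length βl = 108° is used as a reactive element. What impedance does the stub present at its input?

tan(βl) = -3.08
For an open-ended stub, Z_in = −jZ_0·cot(βl) = −jZ_0/tan(βl)

Z_in ≈ +j16.2 Ω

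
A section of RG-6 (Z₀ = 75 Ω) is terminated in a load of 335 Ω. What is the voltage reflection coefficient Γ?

Γ = 0.634

Γ = (Z_L − Z_0)/(Z_L + Z_0) = (335 − 75)/(335 + 75) = 260/410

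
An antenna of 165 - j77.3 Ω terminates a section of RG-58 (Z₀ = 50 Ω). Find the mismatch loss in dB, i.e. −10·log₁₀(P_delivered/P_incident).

mismatch loss ≈ 1.99 dB

Γ = (115 − j77.3)/(215 − j77.3), |Γ| = 0.606
|Γ|² = 0.368, so P_del/P_inc = 1 − |Γ|² = 0.632
ML = −10·log₁₀(1 − |Γ|²)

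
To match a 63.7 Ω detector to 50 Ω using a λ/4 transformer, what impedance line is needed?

Z_qwt ≈ 56.4 Ω

Z_qwt = √(Z_0·R_L) = √(50 × 63.7) = √3185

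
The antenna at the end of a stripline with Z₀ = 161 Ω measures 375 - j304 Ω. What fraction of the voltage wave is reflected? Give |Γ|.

Γ = (Z_L − Z_0)/(Z_L + Z_0) = (214 − j304)/(536 − j304)
|Γ| = 372/616

|Γ| ≈ 0.603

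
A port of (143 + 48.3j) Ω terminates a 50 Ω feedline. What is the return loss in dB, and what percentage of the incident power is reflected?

RL ≈ 5.57 dB; 27.7% of incident power reflected

Γ = (93 + j48.3)/(193 + j48.3), |Γ| = 0.527
RL = −20·log₁₀(0.527) = 5.57 dB
P_refl/P_inc = |Γ|² = 0.277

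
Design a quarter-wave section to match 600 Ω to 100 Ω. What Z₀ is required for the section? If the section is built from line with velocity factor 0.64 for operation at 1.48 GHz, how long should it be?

Z_qwt ≈ 245 Ω; length ≈ 3.24 cm

Z_qwt = √(Z_0·R_L) = √(100 × 600) = √60000
λ = 0.64·c/f = 0.13 m, so l = λ/4 = 0.0324 m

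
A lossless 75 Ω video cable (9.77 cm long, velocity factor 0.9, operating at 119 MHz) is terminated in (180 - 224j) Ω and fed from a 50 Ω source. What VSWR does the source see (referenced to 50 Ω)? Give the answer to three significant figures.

λ = v/f = 0.9·c / 119 MHz = 2.27 m
βl = 2π·l/λ = 2π × 0.0431 = 15.5°
tan(βl) = 0.277
Z_in = Z_0·(Z_L + jZ_0·tanβl)/(Z_0 + jZ_L·tanβl) = 51.2 − j130 Ω
Γ_s = (Z_in − Z_s)/(Z_in + Z_s) = (1.2 − j130)/(101 − j130), |Γ_s| = 0.789
VSWR = (1 + |Γ_s|)/(1 − |Γ_s|)

VSWR ≈ 8.46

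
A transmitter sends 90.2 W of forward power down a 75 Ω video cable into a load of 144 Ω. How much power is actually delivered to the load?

P_delivered ≈ 81.2 W

Γ = (144 − 75)/(144 + 75) = 0.315
|Γ|² = 0.0993
P_refl = |Γ|²·P_inc = 8.95 W, P_del = (1 − |Γ|²)·P_inc = 81.2 W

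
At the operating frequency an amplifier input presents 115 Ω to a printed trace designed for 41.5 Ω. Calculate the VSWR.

VSWR ≈ 2.77

For a purely resistive load, VSWR = R_L/Z_0 or Z_0/R_L (whichever > 1) = 115/41.5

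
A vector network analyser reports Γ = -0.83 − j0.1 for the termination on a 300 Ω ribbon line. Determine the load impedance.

Z_L = Z_0·(1 + Γ)/(1 − Γ) = 300·(0.17 − j0.1)/(1.83 + j0.1)

Z_L ≈ 26.9 − j17.9 Ω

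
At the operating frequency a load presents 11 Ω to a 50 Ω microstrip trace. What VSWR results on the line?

Γ = (11 − 50)/(11 + 50) = -0.639
VSWR = (1 + 0.639)/(1 − 0.639)

VSWR ≈ 4.55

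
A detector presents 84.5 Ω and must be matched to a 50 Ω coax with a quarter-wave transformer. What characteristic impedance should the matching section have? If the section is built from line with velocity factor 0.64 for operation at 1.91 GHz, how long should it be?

Z_qwt = √(Z_0·R_L) = √(50 × 84.5) = √4225
λ = 0.64·c/f = 0.101 m, so l = λ/4 = 0.0251 m

Z_qwt ≈ 65 Ω; length ≈ 2.51 cm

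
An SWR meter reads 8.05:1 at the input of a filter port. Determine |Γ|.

|Γ| ≈ 0.779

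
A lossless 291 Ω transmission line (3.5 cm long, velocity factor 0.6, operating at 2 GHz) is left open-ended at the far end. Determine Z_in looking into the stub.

Z_in ≈ +j347 Ω

λ = v/f = 0.6·c / 2 GHz = 0.09 m
βl = 2π·l/λ = 2π × 0.389 = 140°
tan(βl) = -0.839
For an open-ended stub, Z_in = −jZ_0·cot(βl) = −jZ_0/tan(βl)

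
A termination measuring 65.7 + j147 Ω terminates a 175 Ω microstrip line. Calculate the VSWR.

Γ = (Z_L − Z_0)/(Z_L + Z_0) = (-109.3 + j147)/(240.7 + j147)
|Γ| = 183/282 = 0.649
VSWR = (1 + |Γ|)/(1 − |Γ|) = 1.65/0.351

VSWR ≈ 4.71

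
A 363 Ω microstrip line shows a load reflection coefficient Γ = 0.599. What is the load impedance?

Z_L ≈ 1450 Ω

Z_L = Z_0·(1 + Γ)/(1 − Γ) = 363·(1.6)/(0.401)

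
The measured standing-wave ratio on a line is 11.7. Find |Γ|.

|Γ| ≈ 0.843

|Γ| = (S − 1)/(S + 1) = (11.7 − 1)/(11.7 + 1) = 10.7/12.7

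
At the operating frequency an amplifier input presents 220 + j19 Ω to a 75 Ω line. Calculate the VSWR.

VSWR ≈ 2.96

Γ = (Z_L − Z_0)/(Z_L + Z_0) = (145 + j19)/(295 + j19)
|Γ| = 146/296 = 0.495
VSWR = (1 + |Γ|)/(1 − |Γ|) = 1.49/0.505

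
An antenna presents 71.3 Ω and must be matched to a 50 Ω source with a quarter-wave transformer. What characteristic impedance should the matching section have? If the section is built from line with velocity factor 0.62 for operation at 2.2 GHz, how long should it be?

Z_qwt ≈ 59.7 Ω; length ≈ 2.11 cm

Z_qwt = √(Z_0·R_L) = √(50 × 71.3) = √3565
λ = 0.62·c/f = 0.0845 m, so l = λ/4 = 0.0211 m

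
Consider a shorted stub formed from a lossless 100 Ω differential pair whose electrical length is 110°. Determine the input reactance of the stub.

tan(βl) = -2.75
For a shorted stub, Z_in = jZ_0·tan(βl)

X_in ≈ -275 Ω (capacitive)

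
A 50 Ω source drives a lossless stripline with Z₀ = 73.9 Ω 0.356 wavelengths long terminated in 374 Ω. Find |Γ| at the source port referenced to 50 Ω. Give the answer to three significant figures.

|Γ| ≈ 0.667

βl = 2π × 0.356 = 128°
tan(βl) = -1.27
Z_in = Z_0·(Z_L + jZ_0·tanβl)/(Z_0 + jZ_L·tanβl) = 23.1 + j54.5 Ω
Γ_s = (Z_in − Z_s)/(Z_in + Z_s) = (-26.9 + j54.5)/(73.1 + j54.5), |Γ_s| = 0.667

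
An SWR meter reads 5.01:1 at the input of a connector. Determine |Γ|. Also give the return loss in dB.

|Γ| = (S − 1)/(S + 1) = (5.01 − 1)/(5.01 + 1) = 4.01/6.01
RL = −20·log₁₀|Γ| = −20·log₁₀(0.667)

|Γ| ≈ 0.667; return loss ≈ 3.51 dB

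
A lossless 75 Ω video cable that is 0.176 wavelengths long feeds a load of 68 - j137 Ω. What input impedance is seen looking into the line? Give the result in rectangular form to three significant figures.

βl = 2π × 0.176 = 63.4°
tan(βl) = tan(63.4°) = 1.99
Z_in = Z_0·(Z_L + jZ_0·tanβl)/(Z_0 + jZ_L·tanβl)
     = 75·(68 + j12.5)/(348 + j136)

Z_in ≈ 13.6 − j2.61 Ω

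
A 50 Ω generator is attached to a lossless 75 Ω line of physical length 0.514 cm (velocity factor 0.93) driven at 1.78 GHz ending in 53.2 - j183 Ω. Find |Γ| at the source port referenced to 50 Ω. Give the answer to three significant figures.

λ = v/f = 0.93·c / 1.78 GHz = 0.157 m
βl = 2π·l/λ = 2π × 0.0328 = 11.8°
tan(βl) = 0.209
Z_in = Z_0·(Z_L + jZ_0·tanβl)/(Z_0 + jZ_L·tanβl) = 24.1 − j113 Ω
Γ_s = (Z_in − Z_s)/(Z_in + Z_s) = (-25.9 − j113)/(74.1 − j113), |Γ_s| = 0.858

|Γ| ≈ 0.858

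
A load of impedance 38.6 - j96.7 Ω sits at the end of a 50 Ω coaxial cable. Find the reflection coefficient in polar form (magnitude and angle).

Γ = (Z_L − Z_0)/(Z_L + Z_0) = (-11.4 − j96.7)/(88.6 − j96.7)
|Γ| = 97.4/131 = 0.742

Γ ≈ 0.742 ∠ -49.2°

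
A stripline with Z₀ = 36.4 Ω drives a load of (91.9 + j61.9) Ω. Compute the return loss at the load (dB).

Γ = (55.5 + j61.9)/(128.3 + j61.9), |Γ| = 0.584
RL = −20·log₁₀|Γ| = −20·log₁₀(0.584)

RL ≈ 4.68 dB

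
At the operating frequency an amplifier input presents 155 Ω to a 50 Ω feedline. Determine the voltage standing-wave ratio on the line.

VSWR ≈ 3.1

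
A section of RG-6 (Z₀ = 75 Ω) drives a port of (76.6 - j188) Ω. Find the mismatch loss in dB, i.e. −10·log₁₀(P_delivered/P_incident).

mismatch loss ≈ 4.05 dB

Γ = (1.6 − j188)/(151.6 − j188), |Γ| = 0.778
|Γ|² = 0.606, so P_del/P_inc = 1 − |Γ|² = 0.394
ML = −10·log₁₀(1 − |Γ|²)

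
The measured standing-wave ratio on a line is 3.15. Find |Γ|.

|Γ| = (S − 1)/(S + 1) = (3.15 − 1)/(3.15 + 1) = 2.15/4.15

|Γ| ≈ 0.518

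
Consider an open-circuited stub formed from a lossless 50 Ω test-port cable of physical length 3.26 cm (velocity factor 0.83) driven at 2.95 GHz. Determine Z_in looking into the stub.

λ = v/f = 0.83·c / 2.95 GHz = 0.0844 m
βl = 2π·l/λ = 2π × 0.386 = 139°
tan(βl) = -0.868
For an open-circuited stub, Z_in = −jZ_0·cot(βl) = −jZ_0/tan(βl)

Z_in ≈ +j57.6 Ω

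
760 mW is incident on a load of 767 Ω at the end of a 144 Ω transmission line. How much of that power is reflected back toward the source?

P_reflected ≈ 355 mW

Γ = (767 − 144)/(767 + 144) = 0.684
|Γ|² = 0.468
P_refl = |Γ|²·P_inc = 355 mW, P_del = (1 − |Γ|²)·P_inc = 405 mW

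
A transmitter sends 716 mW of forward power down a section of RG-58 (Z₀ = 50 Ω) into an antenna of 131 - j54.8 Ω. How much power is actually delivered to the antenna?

P_delivered ≈ 525 mW

|Γ| = |(81 − j54.8)/(181 − j54.8)| = 0.517
|Γ|² = 0.267
P_refl = |Γ|²·P_inc = 191 mW, P_del = (1 − |Γ|²)·P_inc = 525 mW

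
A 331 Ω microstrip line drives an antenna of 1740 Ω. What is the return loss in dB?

Γ = (1740 − 331)/(1740 + 331) = 0.68
RL = −20·log₁₀|Γ| = −20·log₁₀(0.68)

RL ≈ 3.35 dB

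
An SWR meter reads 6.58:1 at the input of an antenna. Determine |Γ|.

|Γ| = (S − 1)/(S + 1) = (6.58 − 1)/(6.58 + 1) = 5.58/7.58

|Γ| ≈ 0.736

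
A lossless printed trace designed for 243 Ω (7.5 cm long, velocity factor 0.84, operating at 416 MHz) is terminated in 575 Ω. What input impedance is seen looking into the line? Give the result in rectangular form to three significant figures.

λ = v/f = 0.84·c / 416 MHz = 0.606 m
βl = 2π·l/λ = 2π × 0.124 = 44.6°
tan(βl) = tan(44.6°) = 0.985
Z_in = Z_0·(Z_L + jZ_0·tanβl)/(Z_0 + jZ_L·tanβl)
     = 243·(575 + j239)/(243 + j566)

Z_in ≈ 176 − j171 Ω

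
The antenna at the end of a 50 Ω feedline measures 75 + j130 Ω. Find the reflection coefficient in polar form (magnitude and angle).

Γ ≈ 0.734 ∠ 33°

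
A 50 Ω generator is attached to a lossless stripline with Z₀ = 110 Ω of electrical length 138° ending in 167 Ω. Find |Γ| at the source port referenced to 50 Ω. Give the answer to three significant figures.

|Γ| ≈ 0.441

tan(βl) = -0.9
Z_in = Z_0·(Z_L + jZ_0·tanβl)/(Z_0 + jZ_L·tanβl) = 105 + j45.1 Ω
Γ_s = (Z_in − Z_s)/(Z_in + Z_s) = (55.4 + j45.1)/(155 + j45.1), |Γ_s| = 0.441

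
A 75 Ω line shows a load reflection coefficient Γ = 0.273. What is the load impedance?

Z_L ≈ 131 Ω

Z_L = Z_0·(1 + Γ)/(1 − Γ) = 75·(1.27)/(0.727)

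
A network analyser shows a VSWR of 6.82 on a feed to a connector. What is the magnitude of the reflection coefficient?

|Γ| ≈ 0.744

|Γ| = (S − 1)/(S + 1) = (6.82 − 1)/(6.82 + 1) = 5.82/7.82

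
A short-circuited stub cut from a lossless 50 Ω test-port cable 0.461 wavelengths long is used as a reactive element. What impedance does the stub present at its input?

Z_in ≈ −j12.5 Ω

βl = 2π × 0.461 = 166°
tan(βl) = -0.25
For a short-circuited stub, Z_in = jZ_0·tan(βl)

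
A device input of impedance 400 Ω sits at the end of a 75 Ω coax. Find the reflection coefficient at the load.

Γ = 0.684

Γ = (Z_L − Z_0)/(Z_L + Z_0) = (400 − 75)/(400 + 75) = 325/475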